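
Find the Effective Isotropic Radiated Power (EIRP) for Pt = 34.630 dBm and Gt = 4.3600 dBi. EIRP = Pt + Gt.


EIRP = Pt + Gt = 34.630 + 4.3600 = 38.99 dBm

38.99 dBm


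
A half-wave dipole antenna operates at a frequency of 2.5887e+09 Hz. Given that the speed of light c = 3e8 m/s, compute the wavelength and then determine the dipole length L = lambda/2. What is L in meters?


lambda = c / f = 3.0000e+08 / 2.5887e+09 = 0.1158883 m
L = lambda / 2 = 0.1158883 / 2 = 0.05794 m

0.05794 m


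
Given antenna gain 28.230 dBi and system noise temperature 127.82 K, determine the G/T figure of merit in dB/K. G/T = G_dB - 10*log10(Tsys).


G/T = 28.230 - 10*log10(127.82) = 28.230 - 21.06599 = 7.164 dB/K

7.164 dB/K


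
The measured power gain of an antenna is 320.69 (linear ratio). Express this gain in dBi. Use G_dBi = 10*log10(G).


G_dBi = 10 * log10(320.69) = 25.06 dBi

25.06 dBi


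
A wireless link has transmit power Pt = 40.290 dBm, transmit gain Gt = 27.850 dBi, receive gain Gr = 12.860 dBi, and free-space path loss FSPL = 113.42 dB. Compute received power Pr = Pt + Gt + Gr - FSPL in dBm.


Pr = 40.290 + 27.850 + 12.860 - 113.42 = -32.42 dBm

-32.42 dBm


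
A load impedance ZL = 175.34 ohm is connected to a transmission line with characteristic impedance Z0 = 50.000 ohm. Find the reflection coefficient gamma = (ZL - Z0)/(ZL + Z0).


gamma = (175.34 - 50.000) / (175.34 + 50.000) = 0.5562

0.5562


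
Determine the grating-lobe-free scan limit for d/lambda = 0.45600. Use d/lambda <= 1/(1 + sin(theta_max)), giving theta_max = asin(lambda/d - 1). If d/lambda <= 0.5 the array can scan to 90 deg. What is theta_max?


lambda/d - 1 = 1/0.45600 - 1 = 1.192982 >= 1
d/lambda <= 0.5, so the array can scan to endfire without grating lobes: theta_max = 90 deg

90 deg


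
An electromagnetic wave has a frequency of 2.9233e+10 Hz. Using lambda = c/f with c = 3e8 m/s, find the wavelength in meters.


lambda = c / f = 3.0000e+08 / 2.9233e+10 = 0.01026 m

0.01026 m


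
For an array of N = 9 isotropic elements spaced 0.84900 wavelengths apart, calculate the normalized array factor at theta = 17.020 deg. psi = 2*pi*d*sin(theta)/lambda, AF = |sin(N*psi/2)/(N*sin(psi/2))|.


psi = 2*pi*0.84900*sin(17.020 deg) = 1.561415 rad
AF = |sin(9*1.561415/2) / (9*sin(1.561415/2))| = 0.1068

0.1068


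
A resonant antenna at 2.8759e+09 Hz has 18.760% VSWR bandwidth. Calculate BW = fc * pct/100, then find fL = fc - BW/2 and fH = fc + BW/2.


BW = 2.8759e+09 * 18.760/100 = 5.395188e+08 Hz
fL = 2.8759e+09 - 5.395188e+08/2 = 2.606e+09 Hz
fH = 2.8759e+09 + 5.395188e+08/2 = 3.146e+09 Hz

BW=5.395e+08 Hz, fL=2.606e+09 Hz, fH=3.146e+09 Hz


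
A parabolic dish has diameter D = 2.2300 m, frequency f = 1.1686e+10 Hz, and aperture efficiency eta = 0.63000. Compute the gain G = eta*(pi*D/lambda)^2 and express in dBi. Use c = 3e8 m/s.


lambda = c / f = 3.0000e+08 / 1.1686e+10 = 0.02567174 m
G_linear = 0.63000 * (pi * 2.2300 / 0.02567174)^2 = 46917.99
G_dBi = 10 * log10(46917.99) = 46.71 dBi

46.71 dBi


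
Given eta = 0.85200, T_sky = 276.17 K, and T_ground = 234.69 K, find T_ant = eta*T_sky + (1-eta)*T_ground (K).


T_ant = 0.85200 * 276.17 + (1 - 0.85200) * 234.69 = 270.0 K

270.0 K


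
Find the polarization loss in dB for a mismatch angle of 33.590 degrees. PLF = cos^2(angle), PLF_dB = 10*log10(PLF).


PLF_linear = cos^2(33.590 deg) = 0.6939187
PLF_dB = 10 * log10(0.6939187) = -1.587 dB

-1.587 dB


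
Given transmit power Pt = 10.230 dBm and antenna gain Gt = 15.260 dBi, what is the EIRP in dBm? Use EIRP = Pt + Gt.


EIRP = Pt + Gt = 10.230 + 15.260 = 25.49 dBm

25.49 dBm


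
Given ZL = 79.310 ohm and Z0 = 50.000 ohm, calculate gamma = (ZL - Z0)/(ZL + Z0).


gamma = (79.310 - 50.000) / (79.310 + 50.000) = 0.2267

0.2267


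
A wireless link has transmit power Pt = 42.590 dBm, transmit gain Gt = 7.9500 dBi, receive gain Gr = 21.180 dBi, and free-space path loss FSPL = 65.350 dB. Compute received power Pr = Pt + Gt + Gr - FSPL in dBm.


Pr = 42.590 + 7.9500 + 21.180 - 65.350 = 6.37 dBm

6.37 dBm


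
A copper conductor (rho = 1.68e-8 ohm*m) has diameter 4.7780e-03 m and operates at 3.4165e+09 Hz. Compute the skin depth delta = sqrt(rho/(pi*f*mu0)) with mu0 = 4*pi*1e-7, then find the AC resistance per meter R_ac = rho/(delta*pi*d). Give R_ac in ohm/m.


delta = sqrt(1.68e-8 / (pi * 3.4165e+09 * 4*pi*1e-7)) = 1.116051e-06 m
R_ac = 1.68e-8 / (1.116051e-06 * pi * 4.7780e-03) = 1.003 ohm/m

1.003 ohm/m


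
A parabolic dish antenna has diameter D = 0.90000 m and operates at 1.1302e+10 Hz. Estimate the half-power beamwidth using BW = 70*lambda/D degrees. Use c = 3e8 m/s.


lambda = c / f = 3.0000e+08 / 1.1302e+10 = 0.02654397 m
BW = 70 * 0.02654397 / 0.90000 = 2.065 deg

2.065 deg


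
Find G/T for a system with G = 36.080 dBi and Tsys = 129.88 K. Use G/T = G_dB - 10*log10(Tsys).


G/T = 36.080 - 10*log10(129.88) = 36.080 - 21.13542 = 14.94 dB/K

14.94 dB/K


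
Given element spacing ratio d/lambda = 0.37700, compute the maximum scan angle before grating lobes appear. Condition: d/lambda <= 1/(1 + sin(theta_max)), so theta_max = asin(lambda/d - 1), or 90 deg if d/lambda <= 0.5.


lambda/d - 1 = 1/0.37700 - 1 = 1.652520 >= 1
d/lambda <= 0.5, so the array can scan to endfire without grating lobes: theta_max = 90 deg

90 deg


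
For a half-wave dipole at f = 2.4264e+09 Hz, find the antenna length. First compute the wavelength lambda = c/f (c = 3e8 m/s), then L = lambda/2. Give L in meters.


lambda = c / f = 3.0000e+08 / 2.4264e+09 = 0.1236400 m
L = lambda / 2 = 0.1236400 / 2 = 0.06182 m

0.06182 m


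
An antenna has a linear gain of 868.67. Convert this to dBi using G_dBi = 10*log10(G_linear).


G_dBi = 10 * log10(868.67) = 29.39 dBi

29.39 dBi


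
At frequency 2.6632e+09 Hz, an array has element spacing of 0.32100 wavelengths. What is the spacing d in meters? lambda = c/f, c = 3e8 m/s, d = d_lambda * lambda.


lambda = c / f = 3.0000e+08 / 2.6632e+09 = 0.1126464 m
d = 0.32100 * 0.1126464 = 0.03616 m

0.03616 m


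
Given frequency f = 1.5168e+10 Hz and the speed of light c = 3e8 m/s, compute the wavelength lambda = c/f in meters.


lambda = c / f = 3.0000e+08 / 1.5168e+10 = 0.01978 m

0.01978 m


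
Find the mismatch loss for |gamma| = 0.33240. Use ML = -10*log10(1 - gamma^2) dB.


ML = -10 * log10(1 - 0.33240^2) = -10 * log10(0.88951024) = 0.5085 dB

0.5085 dB


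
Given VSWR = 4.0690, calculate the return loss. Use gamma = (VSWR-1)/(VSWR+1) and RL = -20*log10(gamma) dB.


gamma = (4.0690 - 1) / (4.0690 + 1) = 0.6054449
RL = -20 * log10(0.6054449) = 4.359 dB

4.359 dB


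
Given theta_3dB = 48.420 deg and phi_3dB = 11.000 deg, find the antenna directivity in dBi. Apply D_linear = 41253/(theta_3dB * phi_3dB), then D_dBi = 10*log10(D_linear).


D_linear = 41253 / (48.420 * 11.000) = 77.45297
D_dBi = 10 * log10(77.45297) = 18.89 dBi

18.89 dBi


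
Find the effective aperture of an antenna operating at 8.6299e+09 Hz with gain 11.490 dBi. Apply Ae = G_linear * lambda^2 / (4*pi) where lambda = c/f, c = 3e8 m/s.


lambda = c / f = 3.0000e+08 / 8.6299e+09 = 0.03476286 m
G_linear = 10^(11.490/10) = 14.09289
Ae = G_linear * lambda^2 / (4*pi) = 14.09289 * 0.03476286^2 / (4*pi) = 1.355e-03 m^2

1.355e-03 m^2


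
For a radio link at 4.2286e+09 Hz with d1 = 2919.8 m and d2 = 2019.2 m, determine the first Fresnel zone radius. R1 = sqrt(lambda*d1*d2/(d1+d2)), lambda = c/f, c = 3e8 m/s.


lambda = c / f = 3.0000e+08 / 4.2286e+09 = 0.07094547 m
R1 = sqrt(0.07094547 * 2919.8 * 2019.2 / (2919.8 + 2019.2)) = 9.203 m

9.203 m


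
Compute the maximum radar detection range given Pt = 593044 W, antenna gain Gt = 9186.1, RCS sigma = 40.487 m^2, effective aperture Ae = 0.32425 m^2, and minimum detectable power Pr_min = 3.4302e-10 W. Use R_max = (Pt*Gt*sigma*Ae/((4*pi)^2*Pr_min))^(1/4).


R^4 = 593044*9186.1*40.487*0.32425 / ((4*pi)^2 * 3.4302e-10) = 1.320306e+18
R_max = 1.320306e+18^0.25 = 33898 m

33898 m


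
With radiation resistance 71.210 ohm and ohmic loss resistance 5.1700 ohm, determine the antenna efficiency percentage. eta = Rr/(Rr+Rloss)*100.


eta = 71.210 / (71.210 + 5.1700) * 100 = 93.23%

93.23%


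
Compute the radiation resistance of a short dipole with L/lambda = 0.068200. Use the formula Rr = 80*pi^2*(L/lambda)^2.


Rr = 80 * pi^2 * (0.068200)^2 = 80 * 9.869604 * 4.651240e-03 = 3.672 ohm

3.672 ohm


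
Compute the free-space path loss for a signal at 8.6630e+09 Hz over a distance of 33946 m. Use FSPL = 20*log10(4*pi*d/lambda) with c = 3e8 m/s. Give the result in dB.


lambda = c / f = 3.0000e+08 / 8.6630e+09 = 0.03463004 m
FSPL = 20 * log10(4*pi*33946/0.03463004) = 141.8 dB

141.8 dB


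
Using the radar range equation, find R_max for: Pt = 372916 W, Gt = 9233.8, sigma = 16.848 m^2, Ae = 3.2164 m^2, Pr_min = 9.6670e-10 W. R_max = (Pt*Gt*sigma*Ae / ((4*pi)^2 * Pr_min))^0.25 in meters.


R^4 = 372916*9233.8*16.848*3.2164 / ((4*pi)^2 * 9.6670e-10) = 1.222358e+18
R_max = 1.222358e+18^0.25 = 33251 m

33251 m


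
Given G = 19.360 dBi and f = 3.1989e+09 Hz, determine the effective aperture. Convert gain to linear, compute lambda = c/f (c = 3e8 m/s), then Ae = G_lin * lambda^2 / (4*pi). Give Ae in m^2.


lambda = c / f = 3.0000e+08 / 3.1989e+09 = 0.09378224 m
G_linear = 10^(19.360/10) = 86.29785
Ae = G_linear * lambda^2 / (4*pi) = 86.29785 * 0.09378224^2 / (4*pi) = 0.06040 m^2

0.06040 m^2


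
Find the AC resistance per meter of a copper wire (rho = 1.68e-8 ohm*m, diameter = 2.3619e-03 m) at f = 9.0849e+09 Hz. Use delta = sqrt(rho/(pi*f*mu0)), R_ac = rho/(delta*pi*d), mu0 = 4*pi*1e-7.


delta = sqrt(1.68e-8 / (pi * 9.0849e+09 * 4*pi*1e-7)) = 6.844074e-07 m
R_ac = 1.68e-8 / (6.844074e-07 * pi * 2.3619e-03) = 3.308 ohm/m

3.308 ohm/m


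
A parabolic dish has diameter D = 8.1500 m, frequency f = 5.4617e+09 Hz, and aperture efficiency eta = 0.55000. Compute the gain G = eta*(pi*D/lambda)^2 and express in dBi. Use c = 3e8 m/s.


lambda = c / f = 3.0000e+08 / 5.4617e+09 = 0.05492795 m
G_linear = 0.55000 * (pi * 8.1500 / 0.05492795)^2 = 119506.3
G_dBi = 10 * log10(119506.3) = 50.77 dBi

50.77 dBi


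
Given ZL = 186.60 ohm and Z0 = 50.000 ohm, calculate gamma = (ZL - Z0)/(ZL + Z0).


gamma = (186.60 - 50.000) / (186.60 + 50.000) = 0.5773

0.5773


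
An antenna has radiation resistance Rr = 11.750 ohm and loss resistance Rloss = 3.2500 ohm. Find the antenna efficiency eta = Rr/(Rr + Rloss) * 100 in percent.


eta = 11.750 / (11.750 + 3.2500) * 100 = 78.33%

78.33%


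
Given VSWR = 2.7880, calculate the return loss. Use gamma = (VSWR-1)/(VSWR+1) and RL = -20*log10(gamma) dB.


gamma = (2.7880 - 1) / (2.7880 + 1) = 0.4720169
RL = -20 * log10(0.4720169) = 6.521 dB

6.521 dB


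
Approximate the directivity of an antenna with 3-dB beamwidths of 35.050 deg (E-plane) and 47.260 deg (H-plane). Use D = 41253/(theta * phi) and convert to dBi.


D_linear = 41253 / (35.050 * 47.260) = 24.90427
D_dBi = 10 * log10(24.90427) = 13.96 dBi

13.96 dBi


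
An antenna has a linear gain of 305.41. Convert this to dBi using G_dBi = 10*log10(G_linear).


G_dBi = 10 * log10(305.41) = 24.85 dBi

24.85 dBi


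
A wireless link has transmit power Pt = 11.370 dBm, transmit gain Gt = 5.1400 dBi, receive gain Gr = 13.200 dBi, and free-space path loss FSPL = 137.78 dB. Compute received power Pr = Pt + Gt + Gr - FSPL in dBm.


Pr = 11.370 + 5.1400 + 13.200 - 137.78 = -108.07 dBm

-108.07 dBm


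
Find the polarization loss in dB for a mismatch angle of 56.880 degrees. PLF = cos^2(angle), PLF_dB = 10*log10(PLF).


PLF_linear = cos^2(56.880 deg) = 0.2985468
PLF_dB = 10 * log10(0.2985468) = -5.250 dB

-5.250 dB


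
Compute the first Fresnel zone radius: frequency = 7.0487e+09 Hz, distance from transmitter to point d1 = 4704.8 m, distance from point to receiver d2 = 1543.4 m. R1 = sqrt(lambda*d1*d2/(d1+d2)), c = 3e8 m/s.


lambda = c / f = 3.0000e+08 / 7.0487e+09 = 0.04256104 m
R1 = sqrt(0.04256104 * 4704.8 * 1543.4 / (4704.8 + 1543.4)) = 7.033 m

7.033 m


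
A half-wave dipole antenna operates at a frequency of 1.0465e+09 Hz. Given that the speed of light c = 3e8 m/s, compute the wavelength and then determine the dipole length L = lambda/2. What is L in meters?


lambda = c / f = 3.0000e+08 / 1.0465e+09 = 0.2866699 m
L = lambda / 2 = 0.2866699 / 2 = 0.1433 m

0.1433 m


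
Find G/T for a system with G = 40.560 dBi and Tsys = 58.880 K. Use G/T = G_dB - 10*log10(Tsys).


G/T = 40.560 - 10*log10(58.880) = 40.560 - 17.69968 = 22.86 dB/K

22.86 dB/K


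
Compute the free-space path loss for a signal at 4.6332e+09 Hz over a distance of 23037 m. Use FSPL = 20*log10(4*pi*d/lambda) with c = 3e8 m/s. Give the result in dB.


lambda = c / f = 3.0000e+08 / 4.6332e+09 = 0.06475006 m
FSPL = 20 * log10(4*pi*23037/0.06475006) = 133.0 dB

133.0 dB


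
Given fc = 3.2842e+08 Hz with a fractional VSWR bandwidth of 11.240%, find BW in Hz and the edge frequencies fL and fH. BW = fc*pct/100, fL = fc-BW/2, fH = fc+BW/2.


BW = 3.2842e+08 * 11.240/100 = 3.691441e+07 Hz
fL = 3.2842e+08 - 3.691441e+07/2 = 3.100e+08 Hz
fH = 3.2842e+08 + 3.691441e+07/2 = 3.469e+08 Hz

BW=3.691e+07 Hz, fL=3.100e+08 Hz, fH=3.469e+08 Hz


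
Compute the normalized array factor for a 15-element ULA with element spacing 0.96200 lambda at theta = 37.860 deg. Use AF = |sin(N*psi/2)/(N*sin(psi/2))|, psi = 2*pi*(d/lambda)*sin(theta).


psi = 2*pi*0.96200*sin(37.860 deg) = 3.709670 rad
AF = |sin(15*3.709670/2) / (15*sin(3.709670/2))| = 0.03032

0.03032


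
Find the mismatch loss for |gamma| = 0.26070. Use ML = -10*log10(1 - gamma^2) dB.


ML = -10 * log10(1 - 0.26070^2) = -10 * log10(0.93203551) = 0.3057 dB

0.3057 dB


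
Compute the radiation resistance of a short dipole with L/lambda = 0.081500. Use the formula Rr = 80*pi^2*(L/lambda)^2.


Rr = 80 * pi^2 * (0.081500)^2 = 80 * 9.869604 * 6.642250e-03 = 5.245 ohm

5.245 ohm


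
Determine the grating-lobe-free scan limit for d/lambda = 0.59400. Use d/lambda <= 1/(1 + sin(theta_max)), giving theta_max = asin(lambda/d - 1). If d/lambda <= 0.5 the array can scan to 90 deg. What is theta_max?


lambda/d - 1 = 1/0.59400 - 1 = 0.6835017
theta_max = asin(0.6835017) = 43.12 deg

43.12 deg


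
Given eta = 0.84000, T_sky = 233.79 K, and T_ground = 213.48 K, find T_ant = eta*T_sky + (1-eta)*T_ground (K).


T_ant = 0.84000 * 233.79 + (1 - 0.84000) * 213.48 = 230.5 K

230.5 K


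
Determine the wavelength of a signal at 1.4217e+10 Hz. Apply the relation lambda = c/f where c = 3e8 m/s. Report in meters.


lambda = c / f = 3.0000e+08 / 1.4217e+10 = 0.02110 m

0.02110 m


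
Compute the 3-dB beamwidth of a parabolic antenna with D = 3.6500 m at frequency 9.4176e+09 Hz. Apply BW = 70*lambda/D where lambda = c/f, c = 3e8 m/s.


lambda = c / f = 3.0000e+08 / 9.4176e+09 = 0.03185525 m
BW = 70 * 0.03185525 / 3.6500 = 0.6109 deg

0.6109 deg


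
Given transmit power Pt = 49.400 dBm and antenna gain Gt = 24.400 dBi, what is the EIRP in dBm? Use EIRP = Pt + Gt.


EIRP = Pt + Gt = 49.400 + 24.400 = 73.80 dBm

73.80 dBm


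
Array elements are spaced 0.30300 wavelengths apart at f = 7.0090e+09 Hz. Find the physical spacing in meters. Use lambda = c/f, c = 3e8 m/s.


lambda = c / f = 3.0000e+08 / 7.0090e+09 = 0.04280211 m
d = 0.30300 * 0.04280211 = 0.01297 m

0.01297 m


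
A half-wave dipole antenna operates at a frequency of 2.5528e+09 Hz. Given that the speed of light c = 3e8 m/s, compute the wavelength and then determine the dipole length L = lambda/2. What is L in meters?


lambda = c / f = 3.0000e+08 / 2.5528e+09 = 0.1175180 m
L = lambda / 2 = 0.1175180 / 2 = 0.05876 m

0.05876 m


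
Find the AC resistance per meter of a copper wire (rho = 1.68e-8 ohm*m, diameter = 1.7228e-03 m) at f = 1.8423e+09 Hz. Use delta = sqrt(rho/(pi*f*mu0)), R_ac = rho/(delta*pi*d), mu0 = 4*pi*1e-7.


delta = sqrt(1.68e-8 / (pi * 1.8423e+09 * 4*pi*1e-7)) = 1.519829e-06 m
R_ac = 1.68e-8 / (1.519829e-06 * pi * 1.7228e-03) = 2.042 ohm/m

2.042 ohm/m


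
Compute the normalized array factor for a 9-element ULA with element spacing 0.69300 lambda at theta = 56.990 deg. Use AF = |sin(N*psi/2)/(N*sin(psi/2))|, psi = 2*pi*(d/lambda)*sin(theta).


psi = 2*pi*0.69300*sin(56.990 deg) = 3.651365 rad
AF = |sin(9*3.651365/2) / (9*sin(3.651365/2))| = 0.07599

0.07599


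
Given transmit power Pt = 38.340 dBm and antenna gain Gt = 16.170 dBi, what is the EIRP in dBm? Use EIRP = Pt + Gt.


EIRP = Pt + Gt = 38.340 + 16.170 = 54.51 dBm

54.51 dBm


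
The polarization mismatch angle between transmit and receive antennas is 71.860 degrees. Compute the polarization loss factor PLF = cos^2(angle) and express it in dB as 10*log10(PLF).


PLF_linear = cos^2(71.860 deg) = 0.09693256
PLF_dB = 10 * log10(0.09693256) = -10.14 dB

-10.14 dB


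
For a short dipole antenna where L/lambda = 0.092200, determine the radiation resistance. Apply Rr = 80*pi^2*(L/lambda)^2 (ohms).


Rr = 80 * pi^2 * (0.092200)^2 = 80 * 9.869604 * 8.500840e-03 = 6.712 ohm

6.712 ohm


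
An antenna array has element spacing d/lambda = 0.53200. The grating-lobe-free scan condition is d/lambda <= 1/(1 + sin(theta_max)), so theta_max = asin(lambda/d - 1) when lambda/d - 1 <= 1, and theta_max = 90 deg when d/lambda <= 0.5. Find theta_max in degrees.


lambda/d - 1 = 1/0.53200 - 1 = 0.8796992
theta_max = asin(0.8796992) = 61.61 deg

61.61 deg


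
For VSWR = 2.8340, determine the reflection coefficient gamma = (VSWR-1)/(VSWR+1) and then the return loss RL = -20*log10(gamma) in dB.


gamma = (2.8340 - 1) / (2.8340 + 1) = 0.4783516
RL = -20 * log10(0.4783516) = 6.405 dB

6.405 dB


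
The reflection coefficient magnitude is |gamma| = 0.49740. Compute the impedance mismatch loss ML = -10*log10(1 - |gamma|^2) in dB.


ML = -10 * log10(1 - 0.49740^2) = -10 * log10(0.75259324) = 1.234 dB

1.234 dB


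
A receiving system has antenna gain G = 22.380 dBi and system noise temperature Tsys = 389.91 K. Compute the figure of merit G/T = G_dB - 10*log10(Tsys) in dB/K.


G/T = 22.380 - 10*log10(389.91) = 22.380 - 25.90964 = -3.530 dB/K

-3.530 dB/K


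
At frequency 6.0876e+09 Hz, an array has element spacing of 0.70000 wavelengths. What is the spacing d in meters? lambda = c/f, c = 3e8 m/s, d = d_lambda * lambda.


lambda = c / f = 3.0000e+08 / 6.0876e+09 = 0.04928050 m
d = 0.70000 * 0.04928050 = 0.03450 m

0.03450 m


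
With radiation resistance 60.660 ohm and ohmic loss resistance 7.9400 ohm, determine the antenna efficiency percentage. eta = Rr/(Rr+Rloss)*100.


eta = 60.660 / (60.660 + 7.9400) * 100 = 88.43%

88.43%


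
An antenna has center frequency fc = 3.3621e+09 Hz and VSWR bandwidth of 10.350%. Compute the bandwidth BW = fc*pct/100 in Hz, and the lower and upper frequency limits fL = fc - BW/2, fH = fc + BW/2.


BW = 3.3621e+09 * 10.350/100 = 3.479774e+08 Hz
fL = 3.3621e+09 - 3.479774e+08/2 = 3.188e+09 Hz
fH = 3.3621e+09 + 3.479774e+08/2 = 3.536e+09 Hz

BW=3.480e+08 Hz, fL=3.188e+09 Hz, fH=3.536e+09 Hz


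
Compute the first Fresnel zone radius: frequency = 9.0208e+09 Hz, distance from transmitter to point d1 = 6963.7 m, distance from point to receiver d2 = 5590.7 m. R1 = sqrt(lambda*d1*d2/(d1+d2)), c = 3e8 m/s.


lambda = c / f = 3.0000e+08 / 9.0208e+09 = 0.03325647 m
R1 = sqrt(0.03325647 * 6963.7 * 5590.7 / (6963.7 + 5590.7)) = 10.16 m

10.16 m


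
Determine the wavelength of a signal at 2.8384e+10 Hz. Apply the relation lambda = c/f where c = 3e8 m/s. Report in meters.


lambda = c / f = 3.0000e+08 / 2.8384e+10 = 0.01057 m

0.01057 m


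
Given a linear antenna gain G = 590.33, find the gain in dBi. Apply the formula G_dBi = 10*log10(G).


G_dBi = 10 * log10(590.33) = 27.71 dBi

27.71 dBi


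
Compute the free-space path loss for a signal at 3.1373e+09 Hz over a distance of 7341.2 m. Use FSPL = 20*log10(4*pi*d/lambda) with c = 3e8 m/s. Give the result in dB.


lambda = c / f = 3.0000e+08 / 3.1373e+09 = 0.09562363 m
FSPL = 20 * log10(4*pi*7341.2/0.09562363) = 119.7 dB

119.7 dB


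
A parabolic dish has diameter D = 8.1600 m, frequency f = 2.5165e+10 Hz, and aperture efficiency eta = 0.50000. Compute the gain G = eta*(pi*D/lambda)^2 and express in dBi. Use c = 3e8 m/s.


lambda = c / f = 3.0000e+08 / 2.5165e+10 = 0.01192132 m
G_linear = 0.50000 * (pi * 8.1600 / 0.01192132)^2 = 2.312072e+06
G_dBi = 10 * log10(2.312072e+06) = 63.64 dBi

63.64 dBi


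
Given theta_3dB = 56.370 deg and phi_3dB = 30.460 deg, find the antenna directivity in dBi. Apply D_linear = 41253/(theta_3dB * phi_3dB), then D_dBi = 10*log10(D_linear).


D_linear = 41253 / (56.370 * 30.460) = 24.02579
D_dBi = 10 * log10(24.02579) = 13.81 dBi

13.81 dBi


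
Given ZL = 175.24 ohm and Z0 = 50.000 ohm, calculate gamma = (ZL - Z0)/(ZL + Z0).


gamma = (175.24 - 50.000) / (175.24 + 50.000) = 0.5560

0.5560


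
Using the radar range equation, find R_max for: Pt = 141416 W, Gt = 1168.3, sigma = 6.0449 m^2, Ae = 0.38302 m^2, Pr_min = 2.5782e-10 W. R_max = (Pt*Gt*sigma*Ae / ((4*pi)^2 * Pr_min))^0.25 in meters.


R^4 = 141416*1168.3*6.0449*0.38302 / ((4*pi)^2 * 2.5782e-10) = 9.395657e+15
R_max = 9.395657e+15^0.25 = 9845 m

9845 m


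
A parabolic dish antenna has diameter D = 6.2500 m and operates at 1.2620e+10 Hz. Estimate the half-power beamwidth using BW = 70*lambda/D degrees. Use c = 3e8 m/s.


lambda = c / f = 3.0000e+08 / 1.2620e+10 = 0.02377179 m
BW = 70 * 0.02377179 / 6.2500 = 0.2662 deg

0.2662 deg


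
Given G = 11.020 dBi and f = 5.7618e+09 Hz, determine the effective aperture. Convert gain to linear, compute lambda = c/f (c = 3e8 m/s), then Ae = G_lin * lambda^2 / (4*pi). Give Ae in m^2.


lambda = c / f = 3.0000e+08 / 5.7618e+09 = 0.05206706 m
G_linear = 10^(11.020/10) = 12.64736
Ae = G_linear * lambda^2 / (4*pi) = 12.64736 * 0.05206706^2 / (4*pi) = 2.728e-03 m^2

2.728e-03 m^2


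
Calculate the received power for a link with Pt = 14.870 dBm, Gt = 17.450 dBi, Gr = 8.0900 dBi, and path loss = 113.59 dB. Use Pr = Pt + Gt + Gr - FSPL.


Pr = 14.870 + 17.450 + 8.0900 - 113.59 = -73.18 dBm

-73.18 dBm


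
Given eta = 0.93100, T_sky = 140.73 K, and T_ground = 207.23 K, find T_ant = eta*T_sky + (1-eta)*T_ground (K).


T_ant = 0.93100 * 140.73 + (1 - 0.93100) * 207.23 = 145.3 K

145.3 K


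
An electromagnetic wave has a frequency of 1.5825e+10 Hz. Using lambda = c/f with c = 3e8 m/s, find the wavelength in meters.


lambda = c / f = 3.0000e+08 / 1.5825e+10 = 0.01896 m

0.01896 m


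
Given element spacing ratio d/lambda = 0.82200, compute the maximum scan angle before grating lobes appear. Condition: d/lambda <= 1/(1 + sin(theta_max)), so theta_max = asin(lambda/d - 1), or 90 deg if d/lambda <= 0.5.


lambda/d - 1 = 1/0.82200 - 1 = 0.2165450
theta_max = asin(0.2165450) = 12.51 deg

12.51 deg


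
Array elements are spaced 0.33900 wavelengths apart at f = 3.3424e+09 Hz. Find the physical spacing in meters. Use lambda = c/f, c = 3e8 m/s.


lambda = c / f = 3.0000e+08 / 3.3424e+09 = 0.08975586 m
d = 0.33900 * 0.08975586 = 0.03043 m

0.03043 m


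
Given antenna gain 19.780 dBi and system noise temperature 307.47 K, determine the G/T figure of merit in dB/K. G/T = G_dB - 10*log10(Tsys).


G/T = 19.780 - 10*log10(307.47) = 19.780 - 24.87803 = -5.098 dB/K

-5.098 dB/K


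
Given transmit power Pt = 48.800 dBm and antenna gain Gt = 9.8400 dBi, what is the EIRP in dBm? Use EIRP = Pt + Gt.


EIRP = Pt + Gt = 48.800 + 9.8400 = 58.64 dBm

58.64 dBm


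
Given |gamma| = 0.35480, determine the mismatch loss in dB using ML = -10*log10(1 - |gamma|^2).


ML = -10 * log10(1 - 0.35480^2) = -10 * log10(0.87411696) = 0.5843 dB

0.5843 dB


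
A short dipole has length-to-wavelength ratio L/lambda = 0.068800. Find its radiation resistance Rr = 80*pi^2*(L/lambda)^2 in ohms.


Rr = 80 * pi^2 * (0.068800)^2 = 80 * 9.869604 * 4.733440e-03 = 3.737 ohm

3.737 ohm


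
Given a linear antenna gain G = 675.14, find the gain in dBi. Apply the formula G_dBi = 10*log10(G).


G_dBi = 10 * log10(675.14) = 28.29 dBi

28.29 dBi


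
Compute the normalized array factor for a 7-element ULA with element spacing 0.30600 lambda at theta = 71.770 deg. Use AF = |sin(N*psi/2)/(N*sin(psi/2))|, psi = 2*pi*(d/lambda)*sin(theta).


psi = 2*pi*0.30600*sin(71.770 deg) = 1.826154 rad
AF = |sin(7*1.826154/2) / (7*sin(1.826154/2))| = 0.01952

0.01952


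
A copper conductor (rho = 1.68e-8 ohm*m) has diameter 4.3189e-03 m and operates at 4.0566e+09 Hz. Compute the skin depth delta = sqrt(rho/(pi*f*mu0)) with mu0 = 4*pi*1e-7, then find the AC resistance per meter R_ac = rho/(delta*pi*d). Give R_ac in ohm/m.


delta = sqrt(1.68e-8 / (pi * 4.0566e+09 * 4*pi*1e-7)) = 1.024221e-06 m
R_ac = 1.68e-8 / (1.024221e-06 * pi * 4.3189e-03) = 1.209 ohm/m

1.209 ohm/m


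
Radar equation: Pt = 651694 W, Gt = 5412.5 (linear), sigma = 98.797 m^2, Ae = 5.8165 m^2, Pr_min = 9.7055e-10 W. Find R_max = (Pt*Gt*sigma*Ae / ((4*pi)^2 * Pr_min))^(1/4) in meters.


R^4 = 651694*5412.5*98.797*5.8165 / ((4*pi)^2 * 9.7055e-10) = 1.322542e+19
R_max = 1.322542e+19^0.25 = 60305 m

60305 m


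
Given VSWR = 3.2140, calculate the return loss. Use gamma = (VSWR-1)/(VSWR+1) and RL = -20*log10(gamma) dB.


gamma = (3.2140 - 1) / (3.2140 + 1) = 0.5253916
RL = -20 * log10(0.5253916) = 5.590 dB

5.590 dB


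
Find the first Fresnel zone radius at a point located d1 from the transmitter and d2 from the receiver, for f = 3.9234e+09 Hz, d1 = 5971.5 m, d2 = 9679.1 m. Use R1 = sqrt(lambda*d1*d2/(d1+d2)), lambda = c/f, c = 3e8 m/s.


lambda = c / f = 3.0000e+08 / 3.9234e+09 = 0.07646429 m
R1 = sqrt(0.07646429 * 5971.5 * 9679.1 / (5971.5 + 9679.1)) = 16.80 m

16.80 m


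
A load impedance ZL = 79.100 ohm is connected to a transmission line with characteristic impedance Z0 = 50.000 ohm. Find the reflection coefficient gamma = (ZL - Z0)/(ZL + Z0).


gamma = (79.100 - 50.000) / (79.100 + 50.000) = 0.2254

0.2254


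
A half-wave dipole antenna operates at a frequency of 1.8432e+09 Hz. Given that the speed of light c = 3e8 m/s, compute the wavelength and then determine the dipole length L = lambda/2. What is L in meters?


lambda = c / f = 3.0000e+08 / 1.8432e+09 = 0.1627604 m
L = lambda / 2 = 0.1627604 / 2 = 0.08138 m

0.08138 m


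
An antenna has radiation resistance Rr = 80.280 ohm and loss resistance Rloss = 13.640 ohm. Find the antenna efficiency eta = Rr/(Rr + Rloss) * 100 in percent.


eta = 80.280 / (80.280 + 13.640) * 100 = 85.48%

85.48%


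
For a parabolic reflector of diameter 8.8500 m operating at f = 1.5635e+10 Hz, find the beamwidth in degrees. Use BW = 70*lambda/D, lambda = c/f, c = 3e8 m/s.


lambda = c / f = 3.0000e+08 / 1.5635e+10 = 0.01918772 m
BW = 70 * 0.01918772 / 8.8500 = 0.1518 deg

0.1518 deg


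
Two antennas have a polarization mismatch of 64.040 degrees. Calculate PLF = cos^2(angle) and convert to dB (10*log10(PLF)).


PLF_linear = cos^2(64.040 deg) = 0.1916194
PLF_dB = 10 * log10(0.1916194) = -7.176 dB

-7.176 dB


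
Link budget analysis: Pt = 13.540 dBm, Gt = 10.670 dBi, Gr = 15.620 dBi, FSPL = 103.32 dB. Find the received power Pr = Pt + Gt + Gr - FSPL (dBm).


Pr = 13.540 + 10.670 + 15.620 - 103.32 = -63.49 dBm

-63.49 dBm


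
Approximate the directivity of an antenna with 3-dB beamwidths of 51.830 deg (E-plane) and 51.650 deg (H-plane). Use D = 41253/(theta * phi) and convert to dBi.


D_linear = 41253 / (51.830 * 51.650) = 15.41005
D_dBi = 10 * log10(15.41005) = 11.88 dBi

11.88 dBi


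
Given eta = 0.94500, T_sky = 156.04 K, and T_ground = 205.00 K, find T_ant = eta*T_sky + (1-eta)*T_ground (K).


T_ant = 0.94500 * 156.04 + (1 - 0.94500) * 205.00 = 158.7 K

158.7 K


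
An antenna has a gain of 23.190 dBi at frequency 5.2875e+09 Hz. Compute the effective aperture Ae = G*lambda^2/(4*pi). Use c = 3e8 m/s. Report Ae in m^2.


lambda = c / f = 3.0000e+08 / 5.2875e+09 = 0.05673759 m
G_linear = 10^(23.190/10) = 208.4491
Ae = G_linear * lambda^2 / (4*pi) = 208.4491 * 0.05673759^2 / (4*pi) = 0.05340 m^2

0.05340 m^2


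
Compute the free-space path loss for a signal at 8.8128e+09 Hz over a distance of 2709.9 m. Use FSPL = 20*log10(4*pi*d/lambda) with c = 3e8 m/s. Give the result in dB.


lambda = c / f = 3.0000e+08 / 8.8128e+09 = 0.03404139 m
FSPL = 20 * log10(4*pi*2709.9/0.03404139) = 120.0 dB

120.0 dB


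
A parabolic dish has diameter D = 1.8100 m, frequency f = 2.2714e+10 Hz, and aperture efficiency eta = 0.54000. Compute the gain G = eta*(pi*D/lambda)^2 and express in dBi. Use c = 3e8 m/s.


lambda = c / f = 3.0000e+08 / 2.2714e+10 = 0.01320771 m
G_linear = 0.54000 * (pi * 1.8100 / 0.01320771)^2 = 100091.1
G_dBi = 10 * log10(100091.1) = 50.00 dBi

50.00 dBi


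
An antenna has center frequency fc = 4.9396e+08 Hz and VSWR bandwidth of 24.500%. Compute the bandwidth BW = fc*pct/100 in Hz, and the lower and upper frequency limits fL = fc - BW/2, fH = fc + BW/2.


BW = 4.9396e+08 * 24.500/100 = 1.210202e+08 Hz
fL = 4.9396e+08 - 1.210202e+08/2 = 4.334e+08 Hz
fH = 4.9396e+08 + 1.210202e+08/2 = 5.545e+08 Hz

BW=1.210e+08 Hz, fL=4.334e+08 Hz, fH=5.545e+08 Hz


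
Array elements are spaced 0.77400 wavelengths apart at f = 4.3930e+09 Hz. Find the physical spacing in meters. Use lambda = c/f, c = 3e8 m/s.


lambda = c / f = 3.0000e+08 / 4.3930e+09 = 0.06829046 m
d = 0.77400 * 0.06829046 = 0.05286 m

0.05286 m


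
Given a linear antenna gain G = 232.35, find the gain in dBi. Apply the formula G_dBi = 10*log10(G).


G_dBi = 10 * log10(232.35) = 23.66 dBi

23.66 dBi


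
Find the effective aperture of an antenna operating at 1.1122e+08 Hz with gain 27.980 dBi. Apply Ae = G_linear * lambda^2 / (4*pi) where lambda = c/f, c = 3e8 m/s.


lambda = c / f = 3.0000e+08 / 1.1122e+08 = 2.697357 m
G_linear = 10^(27.980/10) = 628.0584
Ae = G_linear * lambda^2 / (4*pi) = 628.0584 * 2.697357^2 / (4*pi) = 363.6 m^2

363.6 m^2


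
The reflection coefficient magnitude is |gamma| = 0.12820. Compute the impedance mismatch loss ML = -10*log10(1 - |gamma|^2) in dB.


ML = -10 * log10(1 - 0.12820^2) = -10 * log10(0.98356476) = 0.07197 dB

0.07197 dB


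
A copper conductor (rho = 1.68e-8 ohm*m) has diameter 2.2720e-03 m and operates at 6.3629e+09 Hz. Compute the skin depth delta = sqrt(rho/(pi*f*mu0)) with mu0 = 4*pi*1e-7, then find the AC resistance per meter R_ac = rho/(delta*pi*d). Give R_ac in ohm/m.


delta = sqrt(1.68e-8 / (pi * 6.3629e+09 * 4*pi*1e-7)) = 8.178002e-07 m
R_ac = 1.68e-8 / (8.178002e-07 * pi * 2.2720e-03) = 2.878 ohm/m

2.878 ohm/m


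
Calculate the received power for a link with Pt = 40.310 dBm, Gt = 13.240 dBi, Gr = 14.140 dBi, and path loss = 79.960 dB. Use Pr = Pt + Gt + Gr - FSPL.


Pr = 40.310 + 13.240 + 14.140 - 79.960 = -12.27 dBm

-12.27 dBm


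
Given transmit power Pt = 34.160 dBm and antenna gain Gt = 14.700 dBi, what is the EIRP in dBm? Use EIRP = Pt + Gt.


EIRP = Pt + Gt = 34.160 + 14.700 = 48.86 dBm

48.86 dBm


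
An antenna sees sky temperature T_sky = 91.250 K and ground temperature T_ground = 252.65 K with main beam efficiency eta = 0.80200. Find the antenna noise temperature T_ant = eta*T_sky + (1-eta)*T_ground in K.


T_ant = 0.80200 * 91.250 + (1 - 0.80200) * 252.65 = 123.2 K

123.2 K


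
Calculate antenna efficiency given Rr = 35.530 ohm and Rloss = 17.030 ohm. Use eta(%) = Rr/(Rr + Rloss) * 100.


eta = 35.530 / (35.530 + 17.030) * 100 = 67.60%

67.60%


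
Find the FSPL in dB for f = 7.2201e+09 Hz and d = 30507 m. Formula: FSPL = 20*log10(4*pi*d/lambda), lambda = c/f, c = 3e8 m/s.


lambda = c / f = 3.0000e+08 / 7.2201e+09 = 0.04155067 m
FSPL = 20 * log10(4*pi*30507/0.04155067) = 139.3 dB

139.3 dB


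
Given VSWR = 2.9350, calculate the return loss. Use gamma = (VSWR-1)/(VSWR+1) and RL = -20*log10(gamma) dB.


gamma = (2.9350 - 1) / (2.9350 + 1) = 0.4917408
RL = -20 * log10(0.4917408) = 6.165 dB

6.165 dB


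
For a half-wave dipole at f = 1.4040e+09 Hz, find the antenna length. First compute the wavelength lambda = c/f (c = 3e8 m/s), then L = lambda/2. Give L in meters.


lambda = c / f = 3.0000e+08 / 1.4040e+09 = 0.2136752 m
L = lambda / 2 = 0.2136752 / 2 = 0.1068 m

0.1068 m


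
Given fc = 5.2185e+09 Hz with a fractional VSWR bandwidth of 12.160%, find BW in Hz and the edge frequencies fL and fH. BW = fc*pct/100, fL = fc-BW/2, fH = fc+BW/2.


BW = 5.2185e+09 * 12.160/100 = 6.345696e+08 Hz
fL = 5.2185e+09 - 6.345696e+08/2 = 4.901e+09 Hz
fH = 5.2185e+09 + 6.345696e+08/2 = 5.536e+09 Hz

BW=6.346e+08 Hz, fL=4.901e+09 Hz, fH=5.536e+09 Hz


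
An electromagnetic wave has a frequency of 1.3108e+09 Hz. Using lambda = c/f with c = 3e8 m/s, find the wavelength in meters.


lambda = c / f = 3.0000e+08 / 1.3108e+09 = 0.2289 m

0.2289 m


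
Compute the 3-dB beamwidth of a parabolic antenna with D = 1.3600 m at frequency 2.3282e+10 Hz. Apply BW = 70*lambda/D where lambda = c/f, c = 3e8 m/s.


lambda = c / f = 3.0000e+08 / 2.3282e+10 = 0.01288549 m
BW = 70 * 0.01288549 / 1.3600 = 0.6632 deg

0.6632 deg


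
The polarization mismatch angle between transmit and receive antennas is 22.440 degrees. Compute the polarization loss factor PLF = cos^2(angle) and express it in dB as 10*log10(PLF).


PLF_linear = cos^2(22.440 deg) = 0.8542931
PLF_dB = 10 * log10(0.8542931) = -0.6839 dB

-0.6839 dB


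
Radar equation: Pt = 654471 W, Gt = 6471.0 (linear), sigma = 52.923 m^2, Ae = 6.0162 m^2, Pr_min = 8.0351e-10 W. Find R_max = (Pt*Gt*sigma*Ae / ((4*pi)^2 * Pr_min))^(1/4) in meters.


R^4 = 654471*6471.0*52.923*6.0162 / ((4*pi)^2 * 8.0351e-10) = 1.062717e+19
R_max = 1.062717e+19^0.25 = 57096 m

57096 m


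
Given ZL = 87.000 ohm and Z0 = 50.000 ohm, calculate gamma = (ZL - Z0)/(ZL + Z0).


gamma = (87.000 - 50.000) / (87.000 + 50.000) = 0.2701

0.2701


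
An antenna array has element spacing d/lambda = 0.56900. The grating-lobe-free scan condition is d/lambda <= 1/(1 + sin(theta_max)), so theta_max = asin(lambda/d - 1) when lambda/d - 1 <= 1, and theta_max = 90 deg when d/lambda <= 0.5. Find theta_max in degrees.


lambda/d - 1 = 1/0.56900 - 1 = 0.7574692
theta_max = asin(0.7574692) = 49.24 deg

49.24 deg


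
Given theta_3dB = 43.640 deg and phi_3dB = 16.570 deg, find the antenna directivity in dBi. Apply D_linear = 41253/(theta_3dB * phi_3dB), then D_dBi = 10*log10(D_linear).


D_linear = 41253 / (43.640 * 16.570) = 57.04903
D_dBi = 10 * log10(57.04903) = 17.56 dBi

17.56 dBi


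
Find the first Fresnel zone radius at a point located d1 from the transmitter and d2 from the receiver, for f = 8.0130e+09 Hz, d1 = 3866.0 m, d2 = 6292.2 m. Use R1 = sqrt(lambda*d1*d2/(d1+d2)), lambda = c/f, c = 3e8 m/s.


lambda = c / f = 3.0000e+08 / 8.0130e+09 = 0.03743916 m
R1 = sqrt(0.03743916 * 3866.0 * 6292.2 / (3866.0 + 6292.2)) = 9.469 m

9.469 m


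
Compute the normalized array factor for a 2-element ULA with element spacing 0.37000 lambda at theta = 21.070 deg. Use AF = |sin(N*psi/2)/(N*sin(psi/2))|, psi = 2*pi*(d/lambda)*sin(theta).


psi = 2*pi*0.37000*sin(21.070 deg) = 0.8357771 rad
AF = |sin(2*0.8357771/2) / (2*sin(0.8357771/2))| = 0.9139

0.9139


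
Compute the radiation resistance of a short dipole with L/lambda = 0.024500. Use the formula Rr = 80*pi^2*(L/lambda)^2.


Rr = 80 * pi^2 * (0.024500)^2 = 80 * 9.869604 * 6.002500e-04 = 0.4739 ohm

0.4739 ohm


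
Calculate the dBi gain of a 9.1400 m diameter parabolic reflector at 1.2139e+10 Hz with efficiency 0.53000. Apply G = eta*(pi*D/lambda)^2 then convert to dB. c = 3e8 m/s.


lambda = c / f = 3.0000e+08 / 1.2139e+10 = 0.02471373 m
G_linear = 0.53000 * (pi * 9.1400 / 0.02471373)^2 = 715470.0
G_dBi = 10 * log10(715470.0) = 58.55 dBi

58.55 dBi


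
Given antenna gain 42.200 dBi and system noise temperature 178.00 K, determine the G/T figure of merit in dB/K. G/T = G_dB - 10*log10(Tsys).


G/T = 42.200 - 10*log10(178.00) = 42.200 - 22.50420 = 19.70 dB/K

19.70 dB/K


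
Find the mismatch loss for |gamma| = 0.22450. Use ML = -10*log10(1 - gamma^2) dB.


ML = -10 * log10(1 - 0.22450^2) = -10 * log10(0.94959975) = 0.2246 dB

0.2246 dB


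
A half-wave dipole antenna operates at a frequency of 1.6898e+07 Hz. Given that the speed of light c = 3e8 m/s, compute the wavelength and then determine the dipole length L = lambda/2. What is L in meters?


lambda = c / f = 3.0000e+08 / 1.6898e+07 = 17.75358 m
L = lambda / 2 = 17.75358 / 2 = 8.877 m

8.877 m


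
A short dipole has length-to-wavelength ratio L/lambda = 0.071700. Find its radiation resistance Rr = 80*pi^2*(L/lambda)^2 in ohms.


Rr = 80 * pi^2 * (0.071700)^2 = 80 * 9.869604 * 5.140890e-03 = 4.059 ohm

4.059 ohm


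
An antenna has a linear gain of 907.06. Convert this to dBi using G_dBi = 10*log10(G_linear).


G_dBi = 10 * log10(907.06) = 29.58 dBi

29.58 dBi


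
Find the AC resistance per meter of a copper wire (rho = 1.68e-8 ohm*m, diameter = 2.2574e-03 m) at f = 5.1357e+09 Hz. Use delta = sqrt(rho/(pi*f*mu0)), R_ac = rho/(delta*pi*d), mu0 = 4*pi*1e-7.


delta = sqrt(1.68e-8 / (pi * 5.1357e+09 * 4*pi*1e-7)) = 9.102799e-07 m
R_ac = 1.68e-8 / (9.102799e-07 * pi * 2.2574e-03) = 2.602 ohm/m

2.602 ohm/m


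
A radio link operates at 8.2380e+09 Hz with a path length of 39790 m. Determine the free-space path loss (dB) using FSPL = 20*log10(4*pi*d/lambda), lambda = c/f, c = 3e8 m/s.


lambda = c / f = 3.0000e+08 / 8.2380e+09 = 0.03641661 m
FSPL = 20 * log10(4*pi*39790/0.03641661) = 142.8 dB

142.8 dB


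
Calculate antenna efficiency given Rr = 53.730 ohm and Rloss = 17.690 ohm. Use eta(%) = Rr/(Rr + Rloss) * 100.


eta = 53.730 / (53.730 + 17.690) * 100 = 75.23%

75.23%


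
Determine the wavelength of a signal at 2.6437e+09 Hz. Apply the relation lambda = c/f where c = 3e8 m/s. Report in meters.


lambda = c / f = 3.0000e+08 / 2.6437e+09 = 0.1135 m

0.1135 m


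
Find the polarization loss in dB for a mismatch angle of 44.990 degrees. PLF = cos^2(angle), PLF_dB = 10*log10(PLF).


PLF_linear = cos^2(44.990 deg) = 0.5001745
PLF_dB = 10 * log10(0.5001745) = -3.009 dB

-3.009 dB


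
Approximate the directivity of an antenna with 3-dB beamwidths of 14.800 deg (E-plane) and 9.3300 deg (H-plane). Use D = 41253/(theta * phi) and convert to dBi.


D_linear = 41253 / (14.800 * 9.3300) = 298.7529
D_dBi = 10 * log10(298.7529) = 24.75 dBi

24.75 dBi


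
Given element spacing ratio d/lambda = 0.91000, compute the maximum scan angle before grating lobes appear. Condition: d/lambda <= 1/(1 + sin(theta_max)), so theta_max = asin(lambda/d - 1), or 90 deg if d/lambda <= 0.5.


lambda/d - 1 = 1/0.91000 - 1 = 0.09890110
theta_max = asin(0.09890110) = 5.676 deg

5.676 deg


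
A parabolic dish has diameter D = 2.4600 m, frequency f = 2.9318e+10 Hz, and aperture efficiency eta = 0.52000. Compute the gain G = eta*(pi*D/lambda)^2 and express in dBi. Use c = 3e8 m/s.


lambda = c / f = 3.0000e+08 / 2.9318e+10 = 0.01023262 m
G_linear = 0.52000 * (pi * 2.4600 / 0.01023262)^2 = 296619.4
G_dBi = 10 * log10(296619.4) = 54.72 dBi

54.72 dBi


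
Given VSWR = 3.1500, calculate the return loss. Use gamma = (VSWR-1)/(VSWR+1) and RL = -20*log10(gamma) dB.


gamma = (3.1500 - 1) / (3.1500 + 1) = 0.5180723
RL = -20 * log10(0.5180723) = 5.712 dB

5.712 dB


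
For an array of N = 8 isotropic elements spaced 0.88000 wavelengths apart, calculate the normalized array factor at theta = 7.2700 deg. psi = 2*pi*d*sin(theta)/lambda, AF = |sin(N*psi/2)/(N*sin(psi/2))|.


psi = 2*pi*0.88000*sin(7.2700 deg) = 0.6996943 rad
AF = |sin(8*0.6996943/2) / (8*sin(0.6996943/2))| = 0.1226

0.1226


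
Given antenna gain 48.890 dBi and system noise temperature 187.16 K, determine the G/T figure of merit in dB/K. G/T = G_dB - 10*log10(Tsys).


G/T = 48.890 - 10*log10(187.16) = 48.890 - 22.72213 = 26.17 dB/K

26.17 dB/K
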